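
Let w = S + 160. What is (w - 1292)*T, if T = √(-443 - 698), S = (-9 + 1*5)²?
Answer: -1116*I*√1141 ≈ -37697.0*I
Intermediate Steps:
S = 16 (S = (-9 + 5)² = (-4)² = 16)
w = 176 (w = 16 + 160 = 176)
T = I*√1141 (T = √(-1141) = I*√1141 ≈ 33.779*I)
(w - 1292)*T = (176 - 1292)*(I*√1141) = -1116*I*√1141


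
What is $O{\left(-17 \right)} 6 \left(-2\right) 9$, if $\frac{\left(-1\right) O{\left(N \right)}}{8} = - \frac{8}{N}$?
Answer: $\frac{6912}{17} \approx 406.59$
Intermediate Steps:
$O{\left(N \right)} = \frac{64}{N}$ ($O{\left(N \right)} = - 8 \left(- \frac{8}{N}\right) = \frac{64}{N}$)
$O{\left(-17 \right)} 6 \left(-2\right) 9 = \frac{64}{-17} \cdot 6 \left(-2\right) 9 = 64 \left(- \frac{1}{17}\right) \left(\left(-12\right) 9\right) = \left(- \frac{64}{17}\right) \left(-108\right) = \frac{6912}{17}$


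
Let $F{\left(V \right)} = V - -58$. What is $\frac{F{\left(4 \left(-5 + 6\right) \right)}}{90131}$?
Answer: $\frac{62}{90131} \approx 0.00068789$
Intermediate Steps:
$F{\left(V \right)} = 58 + V$ ($F{\left(V \right)} = V + 58 = 58 + V$)
$\frac{F{\left(4 \left(-5 + 6\right) \right)}}{90131} = \frac{58 + 4 \left(-5 + 6\right)}{90131} = \left(58 + 4 \cdot 1\right) \frac{1}{90131} = \left(58 + 4\right) \frac{1}{90131} = 62 \cdot \frac{1}{90131} = \frac{62}{90131}$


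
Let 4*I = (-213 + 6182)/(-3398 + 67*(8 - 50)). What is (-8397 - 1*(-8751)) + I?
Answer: 8790223/24848 ≈ 353.76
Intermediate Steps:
I = -5969/24848 (I = ((-213 + 6182)/(-3398 + 67*(8 - 50)))/4 = (5969/(-3398 + 67*(-42)))/4 = (5969/(-3398 - 2814))/4 = (5969/(-6212))/4 = (5969*(-1/6212))/4 = (¼)*(-5969/6212) = -5969/24848 ≈ -0.24022)
(-8397 - 1*(-8751)) + I = (-8397 - 1*(-8751)) - 5969/24848 = (-8397 + 8751) - 5969/24848 = 354 - 5969/24848 = 8790223/24848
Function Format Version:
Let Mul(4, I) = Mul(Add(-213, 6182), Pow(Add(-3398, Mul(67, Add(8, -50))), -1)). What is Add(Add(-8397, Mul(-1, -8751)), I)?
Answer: Rational(8790223, 24848) ≈ 353.76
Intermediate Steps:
I = Rational(-5969, 24848) (I = Mul(Rational(1, 4), Mul(Add(-213, 6182), Pow(Add(-3398, Mul(67, Add(8, -50))), -1))) = Mul(Rational(1, 4), Mul(5969, Pow(Add(-3398, Mul(67, -42)), -1))) = Mul(Rational(1, 4), Mul(5969, Pow(Add(-3398, -2814), -1))) = Mul(Rational(1, 4), Mul(5969, Pow(-6212, -1))) = Mul(Rational(1, 4), Mul(5969, Rational(-1, 6212))) = Mul(Rational(1, 4), Rational(-5969, 6212)) = Rational(-5969, 24848) ≈ -0.24022)
Add(Add(-8397, Mul(-1, -8751)), I) = Add(Add(-8397, Mul(-1, -8751)), Rational(-5969, 24848)) = Add(Add(-8397, 8751), Rational(-5969, 24848)) = Add(354, Rational(-5969, 24848)) = Rational(8790223, 24848)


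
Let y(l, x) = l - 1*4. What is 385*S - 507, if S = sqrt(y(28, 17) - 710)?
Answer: -507 + 2695*I*sqrt(14) ≈ -507.0 + 10084.0*I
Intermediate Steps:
y(l, x) = -4 + l (y(l, x) = l - 4 = -4 + l)
S = 7*I*sqrt(14) (S = sqrt((-4 + 28) - 710) = sqrt(24 - 710) = sqrt(-686) = 7*I*sqrt(14) ≈ 26.192*I)
385*S - 507 = 385*(7*I*sqrt(14)) - 507 = 2695*I*sqrt(14) - 507 = -507 + 2695*I*sqrt(14)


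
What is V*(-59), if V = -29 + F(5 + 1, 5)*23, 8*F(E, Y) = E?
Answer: 2773/4 ≈ 693.25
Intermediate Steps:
F(E, Y) = E/8
V = -47/4 (V = -29 + ((5 + 1)/8)*23 = -29 + ((1/8)*6)*23 = -29 + (3/4)*23 = -29 + 69/4 = -47/4 ≈ -11.750)
V*(-59) = -47/4*(-59) = 2773/4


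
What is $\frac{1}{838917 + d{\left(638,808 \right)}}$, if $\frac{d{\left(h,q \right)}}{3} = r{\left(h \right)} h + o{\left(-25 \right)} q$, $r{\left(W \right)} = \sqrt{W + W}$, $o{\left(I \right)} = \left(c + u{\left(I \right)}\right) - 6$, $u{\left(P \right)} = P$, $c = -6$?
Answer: $\frac{249743}{185556533715} - \frac{1276 \sqrt{319}}{185556533715} \approx 1.2231 \cdot 10^{-6}$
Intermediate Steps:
$o{\left(I \right)} = -12 + I$ ($o{\left(I \right)} = \left(-6 + I\right) - 6 = -12 + I$)
$r{\left(W \right)} = \sqrt{2} \sqrt{W}$ ($r{\left(W \right)} = \sqrt{2 W} = \sqrt{2} \sqrt{W}$)
$d{\left(h,q \right)} = - 111 q + 3 \sqrt{2} h^{\frac{3}{2}}$ ($d{\left(h,q \right)} = 3 \left(\sqrt{2} \sqrt{h} h + \left(-12 - 25\right) q\right) = 3 \left(\sqrt{2} h^{\frac{3}{2}} - 37 q\right) = 3 \left(- 37 q + \sqrt{2} h^{\frac{3}{2}}\right) = - 111 q + 3 \sqrt{2} h^{\frac{3}{2}}$)
$\frac{1}{838917 + d{\left(638,808 \right)}} = \frac{1}{838917 - \left(89688 - 3 \sqrt{2} \cdot 638^{\frac{3}{2}}\right)} = \frac{1}{838917 - \left(89688 - 3 \sqrt{2} \cdot 638 \sqrt{638}\right)} = \frac{1}{838917 - \left(89688 - 3828 \sqrt{319}\right)} = \frac{1}{749229 + 3828 \sqrt{319}}$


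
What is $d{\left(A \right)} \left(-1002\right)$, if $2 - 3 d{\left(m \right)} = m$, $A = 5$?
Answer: $1002$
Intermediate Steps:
$d{\left(m \right)} = \frac{2}{3} - \frac{m}{3}$
$d{\left(A \right)} \left(-1002\right) = \left(\frac{2}{3} - \frac{5}{3}\right) \left(-1002\right) = \left(-1\right) \left(-1002\right) = 1002$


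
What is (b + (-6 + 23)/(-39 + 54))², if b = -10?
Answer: 17689/225 ≈ 78.618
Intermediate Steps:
(b + (-6 + 23)/(-39 + 54))² = (-10 + (-6 + 23)/(-39 + 54))² = (-10 + 17/15)² = (-133/15)² = 17689/225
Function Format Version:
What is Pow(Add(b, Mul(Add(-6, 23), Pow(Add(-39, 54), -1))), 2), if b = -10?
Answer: Rational(17689, 225) ≈ 78.618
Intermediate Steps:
Pow(Add(b, Mul(Add(-6, 23), Pow(Add(-39, 54), -1))), 2) = Pow(Add(-10, Mul(Add(-6, 23), Pow(Add(-39, 54), -1))), 2) = Pow(Add(-10, Mul(17, Pow(15, -1))), 2) = Pow(Add(-10, Mul(17, Rational(1, 15))), 2) = Pow(Add(-10, Rational(17, 15)), 2) = Pow(Rational(-133, 15), 2) = Rational(17689, 225)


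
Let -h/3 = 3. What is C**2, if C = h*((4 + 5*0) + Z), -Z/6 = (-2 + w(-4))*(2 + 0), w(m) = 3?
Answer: 5184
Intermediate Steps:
h = -9 (h = -3*3 = -9)
Z = -12 (Z = -6*(-2 + 3)*(2 + 0) = -6*2 = -12)
C = 72 (C = -9*((4 + 5*0) - 12) = -9*((4 + 0) - 12) = -9*(4 - 12) = -9*(-8) = 72)
C**2 = 72**2 = 5184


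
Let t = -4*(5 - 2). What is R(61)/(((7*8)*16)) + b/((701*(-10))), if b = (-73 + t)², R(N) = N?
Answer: -604599/628096 ≈ -0.96259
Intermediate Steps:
t = -12 (t = -4*3 = -12)
b = 7225 (b = (-73 - 12)² = (-85)² = 7225)
R(61)/(((7*8)*16)) + b/((701*(-10))) = 61/(((7*8)*16)) + 7225/((701*(-10))) = 61/((56*16)) + 7225/(-7010) = 61/896 + 7225*(-1/7010) = 61*(1/896) - 1445/1402 = 61/896 - 1445/1402 = -604599/628096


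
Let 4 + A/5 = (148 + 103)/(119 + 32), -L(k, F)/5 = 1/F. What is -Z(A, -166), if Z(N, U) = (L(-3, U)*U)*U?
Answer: -830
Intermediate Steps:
L(k, F) = -5/F
A = -1765/151 (A = -20 + 5*((148 + 103)/(119 + 32)) = -20 + 5*(251/151) = -20 + 1255/151 = -1765/151 ≈ -11.689)
Z(N, U) = -5*U (Z(N, U) = ((-5/U)*U)*U = -5*U)
-Z(A, -166) = -(-5)*(-166) = -1*830 = -830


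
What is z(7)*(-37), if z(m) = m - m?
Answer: 0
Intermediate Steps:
z(m) = 0
z(7)*(-37) = 0*(-37) = 0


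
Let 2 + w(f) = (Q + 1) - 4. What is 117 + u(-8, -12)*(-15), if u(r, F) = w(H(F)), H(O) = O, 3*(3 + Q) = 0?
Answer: 237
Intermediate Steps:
Q = -3 (Q = -3 + (⅓)*0 = -3 + 0 = -3)
w(f) = -8 (w(f) = -2 + ((-3 + 1) - 4) = -2 + (-2 - 4) = -2 - 6 = -8)
u(r, F) = -8
117 + u(-8, -12)*(-15) = 117 - 8*(-15) = 117 + 120 = 237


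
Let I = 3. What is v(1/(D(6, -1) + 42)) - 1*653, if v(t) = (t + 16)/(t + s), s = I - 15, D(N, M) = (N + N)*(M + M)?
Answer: -140684/215 ≈ -654.34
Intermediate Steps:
D(N, M) = 4*M*N (D(N, M) = (2*N)*(2*M) = 4*M*N)
s = -12 (s = 3 - 15 = -12)
v(t) = (16 + t)/(-12 + t) (v(t) = (t + 16)/(t - 12) = (16 + t)/(-12 + t))
v(1/(D(6, -1) + 42)) - 1*653 = (16 + 1/(4*(-1)*6 + 42))/(-12 + 1/(4*(-1)*6 + 42)) - 1*653 = (16 + 1/(-24 + 42))/(-12 + 1/(-24 + 42)) - 653 = (16 + 1/18)/(-12 + 1/18) - 653 = (289/18)/(-215/18) - 653 = -18/215*289/18 - 653 = -289/215 - 653 = -140684/215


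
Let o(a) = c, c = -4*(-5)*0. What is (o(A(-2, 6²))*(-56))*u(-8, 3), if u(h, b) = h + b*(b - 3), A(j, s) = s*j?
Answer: 0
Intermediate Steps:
c = 0 (c = 20*0 = 0)
A(j, s) = j*s
u(h, b) = h + b*(-3 + b)
o(a) = 0
(o(A(-2, 6²))*(-56))*u(-8, 3) = (0*(-56))*(-8 + 3² - 3*3) = 0*(-8 + 9 - 9) = 0*(-8) = 0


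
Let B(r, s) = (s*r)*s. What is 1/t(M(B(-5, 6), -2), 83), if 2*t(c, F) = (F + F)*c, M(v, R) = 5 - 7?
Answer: -1/166 ≈ -0.0060241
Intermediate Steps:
B(r, s) = r*s**2 (B(r, s) = (r*s)*s = r*s**2)
M(v, R) = -2
t(c, F) = F*c (t(c, F) = ((F + F)*c)/2 = ((2*F)*c)/2 = (2*F*c)/2 = F*c)
1/t(M(B(-5, 6), -2), 83) = 1/(83*(-2)) = 1/(-166) = -1/166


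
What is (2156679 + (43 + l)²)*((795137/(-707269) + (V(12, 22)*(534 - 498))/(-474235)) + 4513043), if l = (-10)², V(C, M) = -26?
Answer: 3295577681061744329116752/335411714215 ≈ 9.8255e+12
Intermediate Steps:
l = 100
(2156679 + (43 + l)²)*((795137/(-707269) + (V(12, 22)*(534 - 498))/(-474235)) + 4513043) = (2156679 + (43 + 100)²)*((795137/(-707269) - 26*(534 - 498)/(-474235)) + 4513043) = (2156679 + 143²)*((795137*(-1/707269) - 26*36*(-1/474235)) + 4513043) = (2156679 + 20449)*((-795137/707269 - 936*(-1/474235)) + 4513043) = 2177128*((-795137/707269 + 936/474235) + 4513043) = 2177128*(-376419791411/335411714215 + 4513043) = 2177128*(1513727112536214834/335411714215) = 3295577681061744329116752/335411714215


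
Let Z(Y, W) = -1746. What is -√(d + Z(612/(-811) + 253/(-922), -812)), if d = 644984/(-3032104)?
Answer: -I*√250844948544173/379013 ≈ -41.788*I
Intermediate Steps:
d = -80623/379013 (d = 644984*(-1/3032104) = -80623/379013 ≈ -0.21272)
-√(d + Z(612/(-811) + 253/(-922), -812)) = -√(-80623/379013 - 1746) = -√(-661837321/379013) = -I*√250844948544173/379013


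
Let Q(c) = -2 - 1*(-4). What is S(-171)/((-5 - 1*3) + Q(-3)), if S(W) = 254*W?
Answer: 7239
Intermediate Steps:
Q(c) = 2 (Q(c) = -2 + 4 = 2)
S(-171)/((-5 - 1*3) + Q(-3)) = (254*(-171))/((-5 - 1*3) + 2) = -43434/((-5 - 3) + 2) = -43434/(-8 + 2) = -43434/(-6) = -1/6*(-43434) = 7239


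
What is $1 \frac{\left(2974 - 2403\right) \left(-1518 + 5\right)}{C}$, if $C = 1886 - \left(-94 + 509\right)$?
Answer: $- \frac{863923}{1471} \approx -587.3$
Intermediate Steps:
$C = 1471$ ($C = 1886 - 415 = 1471$)
$1 \frac{\left(2974 - 2403\right) \left(-1518 + 5\right)}{C} = 1 \frac{\left(2974 - 2403\right) \left(-1518 + 5\right)}{1471} = 1 \cdot 571 \left(-1513\right) \frac{1}{1471} = 1 \left(\left(-863923\right) \frac{1}{1471}\right) = 1 \left(- \frac{863923}{1471}\right) = - \frac{863923}{1471}$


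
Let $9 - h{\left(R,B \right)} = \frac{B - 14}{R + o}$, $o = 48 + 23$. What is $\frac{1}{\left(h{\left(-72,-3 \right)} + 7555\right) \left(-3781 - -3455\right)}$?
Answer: $- \frac{1}{2460322} \approx -4.0645 \cdot 10^{-7}$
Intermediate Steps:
$o = 71$
$h{\left(R,B \right)} = 9 - \frac{-14 + B}{71 + R}$ ($h{\left(R,B \right)} = 9 - \frac{B - 14}{R + 71} = 9 - \frac{-14 + B}{71 + R}$)
$\frac{1}{\left(h{\left(-72,-3 \right)} + 7555\right) \left(-3781 - -3455\right)} = \frac{1}{\left(\frac{653 - -3 + 9 \left(-72\right)}{71 - 72} + 7555\right) \left(-3781 - -3455\right)} = \frac{1}{\left(\frac{653 + 3 - 648}{-1} + 7555\right) \left(-3781 + 3455\right)} = \frac{1}{\left(\left(-1\right) 8 + 7555\right) \left(-326\right)} = \frac{1}{-8 + 7555} \left(- \frac{1}{326}\right) = \frac{1}{7547} \left(- \frac{1}{326}\right) = - \frac{1}{2460322}$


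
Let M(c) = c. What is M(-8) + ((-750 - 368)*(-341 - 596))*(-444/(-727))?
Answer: 465113488/727 ≈ 6.3977e+5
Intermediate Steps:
M(-8) + ((-750 - 368)*(-341 - 596))*(-444/(-727)) = -8 + ((-750 - 368)*(-341 - 596))*(-444/(-727)) = -8 + (-1118*(-937))*(-444*(-1/727)) = -8 + 1047566*(444/727) = -8 + 465119304/727 = 465113488/727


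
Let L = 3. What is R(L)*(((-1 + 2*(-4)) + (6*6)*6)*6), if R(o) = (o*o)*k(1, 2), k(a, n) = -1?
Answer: -11178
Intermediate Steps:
R(o) = -o² (R(o) = (o*o)*(-1) = o²*(-1) = -o²)
R(L)*(((-1 + 2*(-4)) + (6*6)*6)*6) = (-1*3²)*(((-1 + 2*(-4)) + (6*6)*6)*6) = (-1*9)*(((-1 - 8) + 36*6)*6) = -9*(-9 + 216)*6 = -1863*6 = -9*1242 = -11178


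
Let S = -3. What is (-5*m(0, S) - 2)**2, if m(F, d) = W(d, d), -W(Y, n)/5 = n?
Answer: 5929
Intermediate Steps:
W(Y, n) = -5*n
m(F, d) = -5*d
(-5*m(0, S) - 2)**2 = (-(-25)*(-3) - 2)**2 = (-5*15 - 2)**2 = (-75 - 2)**2 = (-77)**2 = 5929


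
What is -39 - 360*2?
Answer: -759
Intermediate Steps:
-39 - 360*2 = -39 - 30*24 = -39 - 720 = -759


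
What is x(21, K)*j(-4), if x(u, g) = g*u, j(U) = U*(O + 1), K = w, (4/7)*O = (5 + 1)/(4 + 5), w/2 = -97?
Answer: 35308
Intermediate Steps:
w = -194 (w = 2*(-97) = -194)
O = 7/6 (O = 7*((5 + 1)/(4 + 5))/4 = 7*(6/9)/4 = 7*(6*(⅑))/4 = (7/4)*(⅔) = 7/6 ≈ 1.1667)
K = -194
j(U) = 13*U/6 (j(U) = U*(7/6 + 1) = U*(13/6) = 13*U/6)
x(21, K)*j(-4) = (-194*21)*((13/6)*(-4)) = -4074*(-26/3) = 35308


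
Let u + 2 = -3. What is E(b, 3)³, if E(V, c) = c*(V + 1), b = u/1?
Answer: -1728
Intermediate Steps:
u = -5 (u = -2 - 3 = -5)
b = -5 (b = -5/1 = -5*1 = -5)
E(V, c) = c*(1 + V)
E(b, 3)³ = (3*(1 - 5))³ = (3*(-4))³ = (-12)³ = -1728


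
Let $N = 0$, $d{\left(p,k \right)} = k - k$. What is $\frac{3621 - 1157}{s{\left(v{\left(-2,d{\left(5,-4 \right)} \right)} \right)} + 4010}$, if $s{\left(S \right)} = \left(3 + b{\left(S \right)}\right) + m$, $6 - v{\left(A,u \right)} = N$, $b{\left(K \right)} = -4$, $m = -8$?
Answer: $\frac{2464}{4001} \approx 0.61585$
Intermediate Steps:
$d{\left(p,k \right)} = 0$
$v{\left(A,u \right)} = 6$ ($v{\left(A,u \right)} = 6 - 0 = 6 + 0 = 6$)
$s{\left(S \right)} = -9$ ($s{\left(S \right)} = \left(3 - 4\right) - 8 = -1 - 8 = -9$)
$\frac{3621 - 1157}{s{\left(v{\left(-2,d{\left(5,-4 \right)} \right)} \right)} + 4010} = \frac{3621 - 1157}{-9 + 4010} = \frac{3621 - 1157}{4001} = 2464 \cdot \frac{1}{4001} = \frac{2464}{4001}$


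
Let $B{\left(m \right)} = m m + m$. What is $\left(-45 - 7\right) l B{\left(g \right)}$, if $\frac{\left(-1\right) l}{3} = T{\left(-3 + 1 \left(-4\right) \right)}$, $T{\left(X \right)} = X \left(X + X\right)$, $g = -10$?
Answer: $1375920$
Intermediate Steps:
$T{\left(X \right)} = 2 X^{2}$ ($T{\left(X \right)} = X 2 X = 2 X^{2}$)
$l = -294$ ($l = - 3 \cdot 2 \left(-3 + 1 \left(-4\right)\right)^{2} = - 3 \cdot 2 \left(-3 - 4\right)^{2} = - 3 \cdot 2 \left(-7\right)^{2} = - 3 \cdot 2 \cdot 49 = \left(-3\right) 98 = -294$)
$B{\left(m \right)} = m + m^{2}$ ($B{\left(m \right)} = m^{2} + m = m + m^{2}$)
$\left(-45 - 7\right) l B{\left(g \right)} = \left(-45 - 7\right) \left(-294\right) \left(- 10 \left(1 - 10\right)\right) = \left(-52\right) \left(-294\right) \left(\left(-10\right) \left(-9\right)\right) = 15288 \cdot 90 = 1375920$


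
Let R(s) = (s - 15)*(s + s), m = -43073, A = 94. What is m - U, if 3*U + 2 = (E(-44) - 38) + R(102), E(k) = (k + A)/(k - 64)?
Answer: -7934033/162 ≈ -48976.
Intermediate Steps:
E(k) = (94 + k)/(-64 + k) (E(k) = (k + 94)/(k - 64) = (94 + k)/(-64 + k))
R(s) = 2*s*(-15 + s) (R(s) = (-15 + s)*(2*s) = 2*s*(-15 + s))
U = 956207/162 (U = -2/3 + (((94 - 44)/(-64 - 44) - 38) + 2*102*(-15 + 102))/3 = -2/3 + ((50/(-108) - 38) + 2*102*87)/3 = -2/3 + ((-1/108*50 - 38) + 17748)/3 = -2/3 + ((-25/54 - 38) + 17748)/3 = -2/3 + (-2077/54 + 17748)/3 = -2/3 + (1/3)*(956315/54) = -2/3 + 956315/162 = 956207/162 ≈ 5902.5)
m - U = -43073 - 1*956207/162 = -43073 - 956207/162 = -7934033/162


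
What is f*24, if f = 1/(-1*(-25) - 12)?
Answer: 24/13 ≈ 1.8462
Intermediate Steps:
f = 1/13 (f = 1/(25 - 12) = 1/13 ≈ 0.076923)
f*24 = (1/13)*24 = 24/13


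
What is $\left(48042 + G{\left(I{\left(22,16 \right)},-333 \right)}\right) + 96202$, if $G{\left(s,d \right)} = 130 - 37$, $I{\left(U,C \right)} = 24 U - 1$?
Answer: $144337$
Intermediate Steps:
$I{\left(U,C \right)} = -1 + 24 U$
$G{\left(s,d \right)} = 93$ ($G{\left(s,d \right)} = 130 - 37 = 93$)
$\left(48042 + G{\left(I{\left(22,16 \right)},-333 \right)}\right) + 96202 = \left(48042 + 93\right) + 96202 = 48135 + 96202 = 144337$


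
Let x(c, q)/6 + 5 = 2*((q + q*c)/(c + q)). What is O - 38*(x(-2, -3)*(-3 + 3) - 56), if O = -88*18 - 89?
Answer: 455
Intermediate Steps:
x(c, q) = -30 + 12*(q + c*q)/(c + q) (x(c, q) = -30 + 6*(2*((q + q*c)/(c + q))) = -30 + 6*(2*((q + c*q)/(c + q))) = -30 + 6*(2*(q + c*q)/(c + q)) = -30 + 12*(q + c*q)/(c + q))
O = -1673 (O = -1584 - 89 = -1673)
O - 38*(x(-2, -3)*(-3 + 3) - 56) = -1673 - 38*((6*(-5*(-2) - 3*(-3) + 2*(-2)*(-3))/(-2 - 3))*(-3 + 3) - 56) = -1673 - 38*((6*(10 + 9 + 12)/(-5))*0 - 56) = -1673 - 38*((6*(-1/5)*31)*0 - 56) = -1673 - 38*(-186/5*0 - 56) = -1673 - 38*(0 - 56) = -1673 - 38*(-56) = -1673 + 2128 = 455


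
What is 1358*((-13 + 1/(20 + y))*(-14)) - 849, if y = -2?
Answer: 2207257/9 ≈ 2.4525e+5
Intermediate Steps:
1358*((-13 + 1/(20 + y))*(-14)) - 849 = 1358*((-13 + 1/(20 - 2))*(-14)) - 849 = 1358*((-13 + 1/18)*(-14)) - 849 = 1358*(-233/18*(-14)) - 849 = 1358*(1631/9) - 849 = 2214898/9 - 849 = 2207257/9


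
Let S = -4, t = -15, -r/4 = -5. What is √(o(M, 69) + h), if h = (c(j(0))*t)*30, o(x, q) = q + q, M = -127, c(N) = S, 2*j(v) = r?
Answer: √1938 ≈ 44.023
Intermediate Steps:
r = 20 (r = -4*(-5) = 20)
j(v) = 10 (j(v) = (½)*20 = 10)
c(N) = -4
o(x, q) = 2*q
h = 1800 (h = -4*(-15)*30 = 60*30 = 1800)
√(o(M, 69) + h) = √(2*69 + 1800) = √(138 + 1800) = √1938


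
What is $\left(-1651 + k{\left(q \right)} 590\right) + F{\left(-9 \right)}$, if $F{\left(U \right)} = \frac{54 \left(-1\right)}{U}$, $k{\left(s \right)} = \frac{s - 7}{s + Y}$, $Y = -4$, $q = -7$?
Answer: $- \frac{9835}{11} \approx -894.09$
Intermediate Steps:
$k{\left(s \right)} = \frac{-7 + s}{-4 + s}$ ($k{\left(s \right)} = \frac{s - 7}{s - 4} = \frac{-7 + s}{-4 + s}$)
$F{\left(U \right)} = - \frac{54}{U}$
$\left(-1651 + k{\left(q \right)} 590\right) + F{\left(-9 \right)} = \left(-1651 + \frac{-7 - 7}{-4 - 7} \cdot 590\right) - \frac{54}{-9} = \left(-1651 + \frac{1}{-11} \left(-14\right) 590\right) - -6 = \left(-1651 + \left(- \frac{1}{11}\right) \left(-14\right) 590\right) + 6 = \left(-1651 + \frac{14}{11} \cdot 590\right) + 6 = \left(-1651 + \frac{8260}{11}\right) + 6 = - \frac{9901}{11} + 6 = - \frac{9835}{11}$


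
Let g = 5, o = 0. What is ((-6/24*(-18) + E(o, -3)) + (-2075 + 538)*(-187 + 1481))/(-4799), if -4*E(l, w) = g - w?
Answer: 3977751/9598 ≈ 414.44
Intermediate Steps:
E(l, w) = -5/4 + w/4 (E(l, w) = -(5 - w)/4 = -5/4 + w/4)
((-6/24*(-18) + E(o, -3)) + (-2075 + 538)*(-187 + 1481))/(-4799) = ((-6/24*(-18) + (-5/4 + (¼)*(-3))) + (-2075 + 538)*(-187 + 1481))/(-4799) = ((-6*1/24*(-18) + (-5/4 - ¾)) - 1537*1294)*(-1/4799) = ((-¼*(-18) - 2) - 1988878)*(-1/4799) = ((9/2 - 2) - 1988878)*(-1/4799) = (5/2 - 1988878)*(-1/4799) = -3977751/2*(-1/4799) = 3977751/9598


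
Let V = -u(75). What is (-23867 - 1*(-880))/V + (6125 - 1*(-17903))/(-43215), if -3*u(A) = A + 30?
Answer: -198844837/302505 ≈ -657.33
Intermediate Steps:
u(A) = -10 - A/3 (u(A) = -(A + 30)/3 = -(30 + A)/3 = -10 - A/3)
V = 35 (V = -(-10 - 1/3*75) = -(-10 - 25) = -1*(-35) = 35)
(-23867 - 1*(-880))/V + (6125 - 1*(-17903))/(-43215) = (-23867 - 1*(-880))/35 + (6125 - 1*(-17903))/(-43215) = (-23867 + 880)*(1/35) + (6125 + 17903)*(-1/43215) = -22987*1/35 + 24028*(-1/43215) = -22987/35 - 24028/43215 = -198844837/302505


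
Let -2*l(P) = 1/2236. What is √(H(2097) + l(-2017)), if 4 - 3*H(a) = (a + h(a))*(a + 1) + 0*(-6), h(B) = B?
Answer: I*√131977095314766/6708 ≈ 1712.6*I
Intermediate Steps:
l(P) = -1/4472 (l(P) = -½/2236 = -½*1/2236 = -1/4472)
H(a) = 4/3 - 2*a*(1 + a)/3 (H(a) = 4/3 - ((a + a)*(a + 1) + 0*(-6))/3 = 4/3 - ((2*a)*(1 + a) + 0)/3 = 4/3 - (2*a*(1 + a) + 0)/3 = 4/3 - 2*a*(1 + a)/3)
√(H(2097) + l(-2017)) = √((4/3 - ⅔*2097 - ⅔*2097²) - 1/4472) = √((4/3 - 1398 - ⅔*4397409) - 1/4472) = √((4/3 - 1398 - 2931606) - 1/4472) = √(-8799008/3 - 1/4472) = √(-39349163779/13416) = I*√131977095314766/6708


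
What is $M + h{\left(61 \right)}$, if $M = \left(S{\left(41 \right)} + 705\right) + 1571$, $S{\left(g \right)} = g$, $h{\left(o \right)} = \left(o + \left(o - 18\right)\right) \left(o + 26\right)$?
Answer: $11365$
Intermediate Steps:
$h{\left(o \right)} = \left(-18 + 2 o\right) \left(26 + o\right)$ ($h{\left(o \right)} = \left(o + \left(-18 + o\right)\right) \left(26 + o\right) = \left(-18 + 2 o\right) \left(26 + o\right)$)
$M = 2317$ ($M = \left(41 + 705\right) + 1571 = 746 + 1571 = 2317$)
$M + h{\left(61 \right)} = 2317 + \left(-468 + 2 \cdot 61^{2} + 34 \cdot 61\right) = 2317 + \left(-468 + 2 \cdot 3721 + 2074\right) = 2317 + \left(-468 + 7442 + 2074\right) = 2317 + 9048 = 11365$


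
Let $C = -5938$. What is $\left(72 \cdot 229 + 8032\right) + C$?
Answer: $18582$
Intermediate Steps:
$\left(72 \cdot 229 + 8032\right) + C = \left(72 \cdot 229 + 8032\right) - 5938 = \left(16488 + 8032\right) - 5938 = 24520 - 5938 = 18582$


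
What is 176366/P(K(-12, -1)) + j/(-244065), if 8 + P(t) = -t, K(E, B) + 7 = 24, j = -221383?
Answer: -8607846643/1220325 ≈ -7053.7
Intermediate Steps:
K(E, B) = 17 (K(E, B) = -7 + 24 = 17)
P(t) = -8 - t
176366/P(K(-12, -1)) + j/(-244065) = 176366/(-8 - 1*17) - 221383/(-244065) = 176366/(-8 - 17) - 221383*(-1/244065) = 176366/(-25) + 221383/244065 = 176366*(-1/25) + 221383/244065 = -176366/25 + 221383/244065 = -8607846643/1220325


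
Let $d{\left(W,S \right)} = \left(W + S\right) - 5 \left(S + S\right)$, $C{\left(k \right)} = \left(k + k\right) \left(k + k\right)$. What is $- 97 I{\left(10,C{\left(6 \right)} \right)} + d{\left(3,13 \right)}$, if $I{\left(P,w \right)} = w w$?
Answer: $-2011506$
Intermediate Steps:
$C{\left(k \right)} = 4 k^{2}$ ($C{\left(k \right)} = 2 k 2 k = 4 k^{2}$)
$I{\left(P,w \right)} = w^{2}$
$d{\left(W,S \right)} = W - 9 S$ ($d{\left(W,S \right)} = \left(S + W\right) - 5 \cdot 2 S = \left(S + W\right) - 10 S = W - 9 S$)
$- 97 I{\left(10,C{\left(6 \right)} \right)} + d{\left(3,13 \right)} = - 97 \left(4 \cdot 6^{2}\right)^{2} + \left(3 - 117\right) = - 97 \left(4 \cdot 36\right)^{2} + \left(3 - 117\right) = - 97 \cdot 144^{2} - 114 = \left(-97\right) 20736 - 114 = -2011392 - 114 = -2011506$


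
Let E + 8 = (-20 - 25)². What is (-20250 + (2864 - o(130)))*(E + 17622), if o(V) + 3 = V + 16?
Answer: -344252031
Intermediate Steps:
o(V) = 13 + V (o(V) = -3 + (V + 16) = -3 + (16 + V) = 13 + V)
E = 2017 (E = -8 + (-20 - 25)² = -8 + (-45)² = -8 + 2025 = 2017)
(-20250 + (2864 - o(130)))*(E + 17622) = (-20250 + (2864 - (13 + 130)))*(2017 + 17622) = (-20250 + (2864 - 1*143))*19639 = (-20250 + (2864 - 143))*19639 = (-20250 + 2721)*19639 = -17529*19639 = -344252031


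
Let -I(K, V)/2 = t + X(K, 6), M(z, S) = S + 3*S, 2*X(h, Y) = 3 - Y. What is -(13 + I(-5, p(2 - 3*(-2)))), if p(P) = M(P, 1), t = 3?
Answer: -10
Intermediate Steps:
X(h, Y) = 3/2 - Y/2 (X(h, Y) = (3 - Y)/2 = 3/2 - Y/2)
M(z, S) = 4*S
p(P) = 4 (p(P) = 4*1 = 4)
I(K, V) = -3 (I(K, V) = -2*(3 + (3/2 - 1/2*6)) = -2*(3 + (3/2 - 3)) = -2*(3 - 3/2) = -2*3/2 = -3)
-(13 + I(-5, p(2 - 3*(-2)))) = -(13 - 3) = -1*10 = -10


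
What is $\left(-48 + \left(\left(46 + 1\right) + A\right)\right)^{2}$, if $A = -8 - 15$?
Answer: $576$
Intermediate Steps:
$A = -23$ ($A = -8 - 15 = -23$)
$\left(-48 + \left(\left(46 + 1\right) + A\right)\right)^{2} = \left(-48 + \left(\left(46 + 1\right) - 23\right)\right)^{2} = \left(-48 + \left(47 - 23\right)\right)^{2} = \left(-48 + 24\right)^{2} = \left(-24\right)^{2} = 576$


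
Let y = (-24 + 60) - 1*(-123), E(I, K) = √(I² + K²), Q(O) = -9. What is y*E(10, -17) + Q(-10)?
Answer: -9 + 159*√389 ≈ 3127.0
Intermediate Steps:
y = 159 (y = 36 + 123 = 159)
y*E(10, -17) + Q(-10) = 159*√(10² + (-17)²) - 9 = 159*√(100 + 289) - 9 = 159*√389 - 9 = -9 + 159*√389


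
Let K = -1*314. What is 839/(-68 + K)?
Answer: -839/382 ≈ -2.1963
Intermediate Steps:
K = -314
839/(-68 + K) = 839/(-68 - 314) = 839/(-382) = 839*(-1/382) = -839/382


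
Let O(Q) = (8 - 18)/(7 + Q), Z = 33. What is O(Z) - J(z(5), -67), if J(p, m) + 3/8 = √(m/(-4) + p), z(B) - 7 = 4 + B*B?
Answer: ⅛ - √211/2 ≈ -7.1379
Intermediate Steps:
O(Q) = -10/(7 + Q)
z(B) = 11 + B² (z(B) = 7 + (4 + B*B) = 7 + (4 + B²) = 11 + B²)
J(p, m) = -3/8 + √(p - m/4) (J(p, m) = -3/8 + √(m/(-4) + p) = -3/8 + √(m*(-¼) + p) = -3/8 + √(-m/4 + p) = -3/8 + √(p - m/4))
O(Z) - J(z(5), -67) = -10/(7 + 33) - (-3/8 + √(-1*(-67) + 4*(11 + 5²))/2) = -10/40 - (-3/8 + √(67 + 4*(11 + 25))/2) = -10*1/40 - (-3/8 + √(67 + 4*36)/2) = -¼ - (-3/8 + √(67 + 144)/2) = -¼ - (-3/8 + √211/2) = -¼ + (3/8 - √211/2) = ⅛ - √211/2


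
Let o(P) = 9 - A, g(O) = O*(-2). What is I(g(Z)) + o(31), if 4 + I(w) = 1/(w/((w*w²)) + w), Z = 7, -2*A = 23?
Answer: 90127/5486 ≈ 16.429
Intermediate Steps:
A = -23/2 (A = -½*23 = -23/2 ≈ -11.500)
g(O) = -2*O
I(w) = -4 + 1/(w + w⁻²) (I(w) = -4 + 1/(w/((w*w²)) + w) = -4 + 1/(w/(w³) + w) = -4 + 1/(w/w³ + w) = -4 + 1/(w⁻² + w) = -4 + 1/(w + w⁻²))
o(P) = 41/2 (o(P) = 9 - 1*(-23/2) = 9 + 23/2 = 41/2)
I(g(Z)) + o(31) = (-4 + (-2*7)² - 4*(-2*7)³)/(1 + (-2*7)³) + 41/2 = (-4 + (-14)² - 4*(-14)³)/(1 + (-14)³) + 41/2 = (-4 + 196 - 4*(-2744))/(1 - 2744) + 41/2 = (-4 + 196 + 10976)/(-2743) + 41/2 = -1/2743*11168 + 41/2 = -11168/2743 + 41/2 = 90127/5486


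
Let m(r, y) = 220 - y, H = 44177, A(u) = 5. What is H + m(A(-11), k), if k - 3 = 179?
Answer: 44215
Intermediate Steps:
k = 182 (k = 3 + 179 = 182)
H + m(A(-11), k) = 44177 + (220 - 1*182) = 44177 + (220 - 182) = 44177 + 38 = 44215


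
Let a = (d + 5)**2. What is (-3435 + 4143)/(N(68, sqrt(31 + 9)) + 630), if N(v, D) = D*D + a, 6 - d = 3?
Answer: 354/367 ≈ 0.96458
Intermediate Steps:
d = 3 (d = 6 - 1*3 = 6 - 3 = 3)
a = 64 (a = (3 + 5)**2 = 8**2 = 64)
N(v, D) = 64 + D**2 (N(v, D) = D*D + 64 = D**2 + 64 = 64 + D**2)
(-3435 + 4143)/(N(68, sqrt(31 + 9)) + 630) = (-3435 + 4143)/((64 + (sqrt(31 + 9))**2) + 630) = 708/((64 + (sqrt(40))**2) + 630) = 708/((64 + (2*sqrt(10))**2) + 630) = 708/((64 + 40) + 630) = 708/(104 + 630) = 708/734 = 708*(1/734) = 354/367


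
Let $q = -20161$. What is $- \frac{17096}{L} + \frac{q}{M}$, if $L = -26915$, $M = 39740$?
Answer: $\frac{5470469}{42784084} \approx 0.12786$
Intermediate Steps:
$- \frac{17096}{L} + \frac{q}{M} = - \frac{17096}{-26915} - \frac{20161}{39740} = \left(-17096\right) \left(- \frac{1}{26915}\right) - \frac{20161}{39740} = \frac{17096}{26915} - \frac{20161}{39740} = \frac{5470469}{42784084}$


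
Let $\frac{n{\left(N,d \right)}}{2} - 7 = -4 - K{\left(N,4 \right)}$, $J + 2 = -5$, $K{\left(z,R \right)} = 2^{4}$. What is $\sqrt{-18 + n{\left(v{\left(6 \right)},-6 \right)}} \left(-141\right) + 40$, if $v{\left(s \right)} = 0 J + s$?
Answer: $40 - 282 i \sqrt{11} \approx 40.0 - 935.29 i$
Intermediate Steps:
$K{\left(z,R \right)} = 16$
$J = -7$ ($J = -2 - 5 = -7$)
$v{\left(s \right)} = s$ ($v{\left(s \right)} = 0 \left(-7\right) + s = 0 + s = s$)
$n{\left(N,d \right)} = -26$ ($n{\left(N,d \right)} = 14 + 2 \left(-4 - 16\right) = 14 + 2 \left(-20\right) = 14 - 40 = -26$)
$\sqrt{-18 + n{\left(v{\left(6 \right)},-6 \right)}} \left(-141\right) + 40 = \sqrt{-18 - 26} \left(-141\right) + 40 = \sqrt{-44} \left(-141\right) + 40 = 2 i \sqrt{11} \left(-141\right) + 40 = - 282 i \sqrt{11} + 40 = 40 - 282 i \sqrt{11}$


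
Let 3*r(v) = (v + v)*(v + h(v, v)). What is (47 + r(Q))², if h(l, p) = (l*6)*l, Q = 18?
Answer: 556535281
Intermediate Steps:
h(l, p) = 6*l² (h(l, p) = (6*l)*l = 6*l²)
r(v) = 2*v*(v + 6*v²)/3 (r(v) = ((v + v)*(v + 6*v²))/3 = ((2*v)*(v + 6*v²))/3 = (2*v*(v + 6*v²))/3 = 2*v*(v + 6*v²)/3)
(47 + r(Q))² = (47 + 18²*(⅔ + 4*18))² = (47 + 324*(⅔ + 72))² = (47 + 324*(218/3))² = (47 + 23544)² = 23591² = 556535281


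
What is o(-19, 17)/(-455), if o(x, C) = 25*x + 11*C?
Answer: 288/455 ≈ 0.63297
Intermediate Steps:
o(x, C) = 11*C + 25*x
o(-19, 17)/(-455) = (11*17 + 25*(-19))/(-455) = (187 - 475)*(-1/455) = -288*(-1/455) = 288/455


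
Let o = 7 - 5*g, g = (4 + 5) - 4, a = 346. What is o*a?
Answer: -6228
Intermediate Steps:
g = 5 (g = 9 - 4 = 5)
o = -18 (o = 7 - 5*5 = 7 - 25 = -18)
o*a = -18*346 = -6228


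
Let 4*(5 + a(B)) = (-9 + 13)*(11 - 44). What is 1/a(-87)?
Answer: -1/38 ≈ -0.026316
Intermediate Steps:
a(B) = -38 (a(B) = -5 + ((-9 + 13)*(11 - 44))/4 = -5 + (4*(-33))/4 = -5 + (¼)*(-132) = -5 - 33 = -38)
1/a(-87) = 1/(-38) = -1/38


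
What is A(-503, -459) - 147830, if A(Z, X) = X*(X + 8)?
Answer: 59179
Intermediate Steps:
A(Z, X) = X*(8 + X)
A(-503, -459) - 147830 = -459*(8 - 459) - 147830 = -459*(-451) - 147830 = 207009 - 147830 = 59179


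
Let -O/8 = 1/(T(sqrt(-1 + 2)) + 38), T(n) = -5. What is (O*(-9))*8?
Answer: 192/11 ≈ 17.455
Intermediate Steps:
O = -8/33 (O = -8/(-5 + 38) = -8/33 ≈ -0.24242)
(O*(-9))*8 = -8/33*(-9)*8 = (24/11)*8 = 192/11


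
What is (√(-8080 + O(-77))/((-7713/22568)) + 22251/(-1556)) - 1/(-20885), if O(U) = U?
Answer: -464710579/32497060 - 22568*I*√8157/7713 ≈ -14.3 - 264.26*I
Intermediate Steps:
(√(-8080 + O(-77))/((-7713/22568)) + 22251/(-1556)) - 1/(-20885) = (√(-8080 - 77)/((-7713/22568)) + 22251/(-1556)) - 1/(-20885) = (√(-8157)/((-7713*1/22568)) + 22251*(-1/1556)) - 1*(-1/20885) = ((I*√8157)/(-7713/22568) - 22251/1556) + 1/20885 = ((I*√8157)*(-22568/7713) - 22251/1556) + 1/20885 = (-22568*I*√8157/7713 - 22251/1556) + 1/20885 = (-22251/1556 - 22568*I*√8157/7713) + 1/20885 = -464710579/32497060 - 22568*I*√8157/7713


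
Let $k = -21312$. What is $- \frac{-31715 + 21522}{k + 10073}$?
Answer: $- \frac{10193}{11239} \approx -0.90693$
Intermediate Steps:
$- \frac{-31715 + 21522}{k + 10073} = - \frac{-31715 + 21522}{-21312 + 10073} = - \frac{-10193}{-11239} = - \frac{\left(-10193\right) \left(-1\right)}{11239} = \left(-1\right) \frac{10193}{11239} = - \frac{10193}{11239}$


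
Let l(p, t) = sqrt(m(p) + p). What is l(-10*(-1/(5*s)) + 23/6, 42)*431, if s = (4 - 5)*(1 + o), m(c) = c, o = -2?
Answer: 431*sqrt(105)/3 ≈ 1472.1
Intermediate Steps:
s = 1 (s = (4 - 5)*(1 - 2) = -1*(-1) = 1)
l(p, t) = sqrt(2)*sqrt(p) (l(p, t) = sqrt(p + p) = sqrt(2*p) = sqrt(2)*sqrt(p))
l(-10*(-1/(5*s)) + 23/6, 42)*431 = (sqrt(2)*sqrt(-10/(1*(-5)) + 23/6))*431 = (sqrt(2)*sqrt(-10/(-5) + 23*(1/6)))*431 = (sqrt(2)*sqrt(-10*(-1/5) + 23/6))*431 = (sqrt(2)*sqrt(2 + 23/6))*431 = (sqrt(2)*sqrt(35/6))*431 = (sqrt(2)*(sqrt(210)/6))*431 = (sqrt(105)/3)*431 = 431*sqrt(105)/3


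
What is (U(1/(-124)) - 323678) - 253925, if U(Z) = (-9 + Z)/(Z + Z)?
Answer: -1154089/2 ≈ -5.7704e+5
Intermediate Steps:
U(Z) = (-9 + Z)/(2*Z) (U(Z) = (-9 + Z)/((2*Z)) = (-9 + Z)*(1/(2*Z)) = (-9 + Z)/(2*Z))
(U(1/(-124)) - 323678) - 253925 = ((-9 + 1/(-124))/(2*(1/(-124))) - 323678) - 253925 = ((-9 - 1/124)/(2*(-1/124)) - 323678) - 253925 = ((1/2)*(-124)*(-1117/124) - 323678) - 253925 = (1117/2 - 323678) - 253925 = -646239/2 - 253925 = -1154089/2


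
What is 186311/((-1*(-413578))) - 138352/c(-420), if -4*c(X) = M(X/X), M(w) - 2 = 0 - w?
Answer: 228877560135/413578 ≈ 5.5341e+5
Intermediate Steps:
M(w) = 2 - w (M(w) = 2 + (0 - w) = 2 - w)
c(X) = -¼ (c(X) = -(2 - X/X)/4 = -(2 - 1*1)/4 = -(2 - 1)/4 = -¼*1 = -¼)
186311/((-1*(-413578))) - 138352/c(-420) = 186311/((-1*(-413578))) - 138352/(-¼) = 186311/413578 - 138352*(-4) = 186311*(1/413578) + 553408 = 186311/413578 + 553408 = 228877560135/413578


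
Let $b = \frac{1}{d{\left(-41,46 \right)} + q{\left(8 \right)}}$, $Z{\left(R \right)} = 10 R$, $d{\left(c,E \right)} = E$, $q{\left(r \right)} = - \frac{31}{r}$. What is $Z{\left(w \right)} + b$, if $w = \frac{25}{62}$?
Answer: $\frac{42373}{10447} \approx 4.056$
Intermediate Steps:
$w = \frac{25}{62}$ ($w = 25 \cdot \frac{1}{62} = \frac{25}{62} \approx 0.40323$)
$b = \frac{8}{337}$ ($b = \frac{1}{46 - \frac{31}{8}} = \frac{1}{\frac{337}{8}} = \frac{8}{337} \approx 0.023739$)
$Z{\left(w \right)} + b = 10 \cdot \frac{25}{62} + \frac{8}{337} = \frac{125}{31} + \frac{8}{337} = \frac{42373}{10447}$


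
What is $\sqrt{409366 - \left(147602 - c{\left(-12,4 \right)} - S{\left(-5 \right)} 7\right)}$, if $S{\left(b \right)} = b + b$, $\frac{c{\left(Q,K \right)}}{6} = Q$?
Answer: $\sqrt{261622} \approx 511.49$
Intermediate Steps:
$c{\left(Q,K \right)} = 6 Q$
$S{\left(b \right)} = 2 b$
$\sqrt{409366 - \left(147602 - c{\left(-12,4 \right)} - S{\left(-5 \right)} 7\right)} = \sqrt{409366 - \left(147674 - 2 \left(-5\right) 7\right)} = \sqrt{409366 + \left(\left(\left(-10\right) 7 + \left(822 - 72\right)\right) - 148424\right)} = \sqrt{409366 + \left(\left(-70 + 750\right) - 148424\right)} = \sqrt{409366 + \left(680 - 148424\right)} = \sqrt{409366 - 147744} = \sqrt{261622}$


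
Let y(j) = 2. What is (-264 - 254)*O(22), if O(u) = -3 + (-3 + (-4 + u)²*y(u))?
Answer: -332556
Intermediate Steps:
O(u) = -6 + 2*(-4 + u)² (O(u) = -3 + (-3 + (-4 + u)²*2) = -3 + (-3 + 2*(-4 + u)²) = -6 + 2*(-4 + u)²)
(-264 - 254)*O(22) = (-264 - 254)*(-6 + 2*(-4 + 22)²) = -518*(-6 + 2*18²) = -518*(-6 + 2*324) = -518*(-6 + 648) = -518*642 = -332556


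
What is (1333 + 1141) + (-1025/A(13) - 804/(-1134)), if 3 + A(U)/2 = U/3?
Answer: 3160585/1512 ≈ 2090.3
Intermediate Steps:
A(U) = -6 + 2*U/3 (A(U) = -6 + 2*(U/3) = -6 + 2*U/3)
(1333 + 1141) + (-1025/A(13) - 804/(-1134)) = (1333 + 1141) + (-1025/(-6 + (2/3)*13) - 804/(-1134)) = 2474 + (-1025/(-6 + 26/3) - 804*(-1/1134)) = 2474 + (-1025/8/3 + 134/189) = 2474 + (-1025*3/8 + 134/189) = 2474 + (-3075/8 + 134/189) = 2474 - 580103/1512 = 3160585/1512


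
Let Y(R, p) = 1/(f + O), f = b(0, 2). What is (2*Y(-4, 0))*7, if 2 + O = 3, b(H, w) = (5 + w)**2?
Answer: 7/25 ≈ 0.28000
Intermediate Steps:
f = 49 (f = (5 + 2)**2 = 7**2 = 49)
O = 1 (O = -2 + 3 = 1)
Y(R, p) = 1/50 (Y(R, p) = 1/(49 + 1) = 1/50)
(2*Y(-4, 0))*7 = (2*(1/50))*7 = (1/25)*7 = 7/25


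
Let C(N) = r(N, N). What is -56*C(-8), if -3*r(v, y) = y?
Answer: -448/3 ≈ -149.33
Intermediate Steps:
r(v, y) = -y/3
C(N) = -N/3
-56*C(-8) = -(-56)*(-8)/3 = -56*8/3 = -448/3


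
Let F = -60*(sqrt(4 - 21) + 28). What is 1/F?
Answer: I/(60*(sqrt(17) - 28*I)) ≈ -0.0005826 + 8.5791e-5*I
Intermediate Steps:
F = -1680 - 60*I*sqrt(17) (F = -60*(sqrt(-17) + 28) = -60*(I*sqrt(17) + 28) = -60*(28 + I*sqrt(17)) = -1680 - 60*I*sqrt(17) ≈ -1680.0 - 247.39*I)
1/F = 1/(-1680 - 60*I*sqrt(17))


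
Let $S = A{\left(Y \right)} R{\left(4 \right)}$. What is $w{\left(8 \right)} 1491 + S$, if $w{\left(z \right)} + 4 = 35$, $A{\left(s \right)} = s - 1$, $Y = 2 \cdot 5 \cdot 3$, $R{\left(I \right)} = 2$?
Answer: $46279$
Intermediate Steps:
$Y = 30$ ($Y = 10 \cdot 3 = 30$)
$A{\left(s \right)} = -1 + s$ ($A{\left(s \right)} = s - 1 = -1 + s$)
$w{\left(z \right)} = 31$ ($w{\left(z \right)} = -4 + 35 = 31$)
$S = 58$ ($S = \left(-1 + 30\right) 2 = 29 \cdot 2 = 58$)
$w{\left(8 \right)} 1491 + S = 31 \cdot 1491 + 58 = 46221 + 58 = 46279$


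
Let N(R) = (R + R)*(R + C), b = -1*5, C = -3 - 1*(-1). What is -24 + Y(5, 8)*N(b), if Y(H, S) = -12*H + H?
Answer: -3874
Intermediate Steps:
C = -2 (C = -3 + 1 = -2)
Y(H, S) = -11*H
b = -5
N(R) = 2*R*(-2 + R) (N(R) = (R + R)*(R - 2) = (2*R)*(-2 + R) = 2*R*(-2 + R))
-24 + Y(5, 8)*N(b) = -24 + (-11*5)*(2*(-5)*(-2 - 5)) = -24 - 110*(-5)*(-7) = -24 - 55*70 = -24 - 3850 = -3874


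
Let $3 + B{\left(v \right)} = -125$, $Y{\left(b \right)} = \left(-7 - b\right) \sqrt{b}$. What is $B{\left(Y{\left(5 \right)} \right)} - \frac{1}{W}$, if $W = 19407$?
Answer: $- \frac{2484097}{19407} \approx -128.0$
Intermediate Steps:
$Y{\left(b \right)} = \sqrt{b} \left(-7 - b\right)$
$B{\left(v \right)} = -128$ ($B{\left(v \right)} = -3 - 125 = -128$)
$B{\left(Y{\left(5 \right)} \right)} - \frac{1}{W} = -128 - \frac{1}{19407} = - \frac{2484097}{19407}$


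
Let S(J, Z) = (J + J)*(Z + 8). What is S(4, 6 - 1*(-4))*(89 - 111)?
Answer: -3168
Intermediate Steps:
S(J, Z) = 2*J*(8 + Z) (S(J, Z) = (2*J)*(8 + Z) = 2*J*(8 + Z))
S(4, 6 - 1*(-4))*(89 - 111) = (2*4*(8 + (6 - 1*(-4))))*(89 - 111) = (2*4*(8 + (6 + 4)))*(-22) = (2*4*(8 + 10))*(-22) = (2*4*18)*(-22) = 144*(-22) = -3168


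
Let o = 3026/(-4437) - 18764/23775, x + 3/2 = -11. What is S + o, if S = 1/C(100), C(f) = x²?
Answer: -75747002/51710625 ≈ -1.4648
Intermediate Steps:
x = -25/2 (x = -3/2 - 11 = -25/2 ≈ -12.500)
C(f) = 625/4 (C(f) = (-25/2)² = 625/4)
S = 4/625 (S = 1/(625/4) = 4/625 ≈ 0.0064000)
o = -3043118/2068425 (o = 3026*(-1/4437) - 18764*1/23775 = -178/261 - 18764/23775 = -3043118/2068425 ≈ -1.4712)
S + o = 4/625 - 3043118/2068425 = -75747002/51710625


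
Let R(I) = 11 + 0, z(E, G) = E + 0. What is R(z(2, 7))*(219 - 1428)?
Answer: -13299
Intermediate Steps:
z(E, G) = E
R(I) = 11
R(z(2, 7))*(219 - 1428) = 11*(219 - 1428) = 11*(-1209) = -13299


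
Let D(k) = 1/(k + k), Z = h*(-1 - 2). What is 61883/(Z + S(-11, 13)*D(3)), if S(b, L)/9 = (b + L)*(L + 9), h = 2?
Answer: 61883/60 ≈ 1031.4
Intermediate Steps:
Z = -6 (Z = 2*(-1 - 2) = 2*(-3) = -6)
S(b, L) = 9*(9 + L)*(L + b) (S(b, L) = 9*((b + L)*(L + 9)) = 9*((L + b)*(9 + L)) = 9*((9 + L)*(L + b)) = 9*(9 + L)*(L + b))
D(k) = 1/(2*k)
61883/(Z + S(-11, 13)*D(3)) = 61883/(-6 + (9*13² + 81*13 + 81*(-11) + 9*13*(-11))*((½)/3)) = 61883/(-6 + (9*169 + 1053 - 891 - 1287)*((½)*(⅓))) = 61883/(-6 + (1521 + 1053 - 891 - 1287)*(⅙)) = 61883/(-6 + 396*(⅙)) = 61883/(-6 + 66) = 61883/60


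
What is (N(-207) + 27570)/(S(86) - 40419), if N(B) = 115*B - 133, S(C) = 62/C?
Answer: -78088/868993 ≈ -0.089860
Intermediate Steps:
N(B) = -133 + 115*B
(N(-207) + 27570)/(S(86) - 40419) = ((-133 + 115*(-207)) + 27570)/(62/86 - 40419) = ((-133 - 23805) + 27570)/(62*(1/86) - 40419) = (-23938 + 27570)/(31/43 - 40419) = 3632/(-1737986/43) = 3632*(-43/1737986) = -78088/868993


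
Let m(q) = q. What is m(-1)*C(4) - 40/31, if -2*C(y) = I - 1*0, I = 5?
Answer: 75/62 ≈ 1.2097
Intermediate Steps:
C(y) = -5/2 (C(y) = -(5 - 1*0)/2 = -(5 + 0)/2 = -½*5 = -5/2)
m(-1)*C(4) - 40/31 = -1*(-5/2) - 40/31 = 5/2 - 40*1/31 = 5/2 - 40/31 = 75/62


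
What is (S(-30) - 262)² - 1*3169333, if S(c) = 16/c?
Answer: -697592081/225 ≈ -3.1004e+6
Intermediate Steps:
(S(-30) - 262)² - 1*3169333 = (16/(-30) - 262)² - 1*3169333 = (16*(-1/30) - 262)² - 3169333 = (-8/15 - 262)² - 3169333 = (-3938/15)² - 3169333 = 15507844/225 - 3169333 = -697592081/225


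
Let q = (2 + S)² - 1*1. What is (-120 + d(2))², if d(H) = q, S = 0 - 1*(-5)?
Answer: 5184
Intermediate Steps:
S = 5 (S = 0 + 5 = 5)
q = 48 (q = (2 + 5)² - 1*1 = 7² - 1 = 49 - 1 = 48)
d(H) = 48
(-120 + d(2))² = (-120 + 48)² = (-72)² = 5184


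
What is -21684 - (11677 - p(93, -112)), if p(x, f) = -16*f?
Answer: -31569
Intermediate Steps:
-21684 - (11677 - p(93, -112)) = -21684 - (11677 - (-16)*(-112)) = -21684 - (11677 - 1*1792) = -21684 - (11677 - 1792) = -21684 - 1*9885 = -21684 - 9885 = -31569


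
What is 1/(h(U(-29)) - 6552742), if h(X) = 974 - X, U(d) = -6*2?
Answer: -1/6551756 ≈ -1.5263e-7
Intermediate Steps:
U(d) = -12
1/(h(U(-29)) - 6552742) = 1/((974 - 1*(-12)) - 6552742) = 1/((974 + 12) - 6552742) = 1/(986 - 6552742) = 1/(-6551756) = -1/6551756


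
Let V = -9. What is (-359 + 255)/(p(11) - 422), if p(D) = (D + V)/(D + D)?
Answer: 88/357 ≈ 0.24650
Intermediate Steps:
p(D) = (-9 + D)/(2*D) (p(D) = (D - 9)/(D + D) = (-9 + D)/((2*D)) = (-9 + D)*(1/(2*D)) = (-9 + D)/(2*D))
(-359 + 255)/(p(11) - 422) = (-359 + 255)/((½)*(-9 + 11)/11 - 422) = -104/((½)*(1/11)*2 - 422) = -104/(1/11 - 422) = -104/(-4641/11) = -104*(-11/4641) = 88/357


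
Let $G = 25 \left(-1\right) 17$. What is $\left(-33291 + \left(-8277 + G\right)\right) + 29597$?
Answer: $-12396$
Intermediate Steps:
$G = -425$ ($G = \left(-25\right) 17 = -425$)
$\left(-33291 + \left(-8277 + G\right)\right) + 29597 = \left(-33291 - 8702\right) + 29597 = -41993 + 29597 = -12396$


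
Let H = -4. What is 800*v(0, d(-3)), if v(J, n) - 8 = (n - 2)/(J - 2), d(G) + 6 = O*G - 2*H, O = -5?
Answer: 400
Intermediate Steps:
d(G) = 2 - 5*G (d(G) = -6 + (-5*G - 2*(-4)) = -6 + (-5*G + 8) = -6 + (8 - 5*G) = 2 - 5*G)
v(J, n) = 8 + (-2 + n)/(-2 + J) (v(J, n) = 8 + (n - 2)/(J - 2) = 8 + (-2 + n)/(-2 + J))
800*v(0, d(-3)) = 800*((-18 + (2 - 5*(-3)) + 8*0)/(-2 + 0)) = 800*((-18 + (2 + 15) + 0)/(-2)) = 800*(-(-18 + 17 + 0)/2) = 800*(-1/2*(-1)) = 800*(1/2) = 400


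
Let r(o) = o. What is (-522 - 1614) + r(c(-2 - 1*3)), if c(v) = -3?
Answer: -2139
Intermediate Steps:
(-522 - 1614) + r(c(-2 - 1*3)) = (-522 - 1614) - 3 = -2136 - 3 = -2139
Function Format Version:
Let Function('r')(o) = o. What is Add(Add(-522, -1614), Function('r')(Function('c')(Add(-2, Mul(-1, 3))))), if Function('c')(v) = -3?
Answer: -2139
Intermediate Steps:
Add(Add(-522, -1614), Function('r')(Function('c')(Add(-2, Mul(-1, 3))))) = Add(Add(-522, -1614), -3) = Add(-2136, -3) = -2139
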